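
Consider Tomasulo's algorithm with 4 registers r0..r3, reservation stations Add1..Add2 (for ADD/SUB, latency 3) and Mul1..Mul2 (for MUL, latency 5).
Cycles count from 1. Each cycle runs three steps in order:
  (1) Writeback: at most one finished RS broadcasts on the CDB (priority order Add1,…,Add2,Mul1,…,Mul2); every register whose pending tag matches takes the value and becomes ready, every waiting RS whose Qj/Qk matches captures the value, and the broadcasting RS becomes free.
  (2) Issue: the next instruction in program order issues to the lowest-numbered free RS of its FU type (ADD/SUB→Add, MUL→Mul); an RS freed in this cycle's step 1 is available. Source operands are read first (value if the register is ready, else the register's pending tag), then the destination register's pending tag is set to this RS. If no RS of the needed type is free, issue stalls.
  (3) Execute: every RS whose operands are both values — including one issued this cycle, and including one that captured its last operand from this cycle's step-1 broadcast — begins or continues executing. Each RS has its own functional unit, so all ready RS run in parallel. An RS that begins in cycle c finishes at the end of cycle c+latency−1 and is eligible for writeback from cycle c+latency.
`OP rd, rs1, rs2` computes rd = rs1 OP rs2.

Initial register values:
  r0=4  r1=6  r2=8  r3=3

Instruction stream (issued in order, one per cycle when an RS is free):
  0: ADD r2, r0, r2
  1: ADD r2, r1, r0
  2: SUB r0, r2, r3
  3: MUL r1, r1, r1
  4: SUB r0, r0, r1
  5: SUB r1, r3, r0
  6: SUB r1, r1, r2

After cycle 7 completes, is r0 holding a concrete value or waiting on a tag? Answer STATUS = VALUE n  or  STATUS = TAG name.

STATUS = TAG Add2

cycle 1: issue ADD r2<-Add1 // r0:4,r1:6,r2:Add1,r3:3
cycle 2: issue ADD r2<-Add2 // r0:4,r1:6,r2:Add2,r3:3
cycle 3: stall // r0:4,r1:6,r2:Add2,r3:3
cycle 4: CDB Add1=12; issue SUB r0<-Add1 // r0:Add1,r1:6,r2:Add2,r3:3
cycle 5: CDB Add2=10; issue MUL r1<-Mul1 // r0:Add1,r1:Mul1,r2:10,r3:3
cycle 6: issue SUB r0<-Add2 // r0:Add2,r1:Mul1,r2:10,r3:3
cycle 7: stall // r0:Add2,r1:Mul1,r2:10,r3:3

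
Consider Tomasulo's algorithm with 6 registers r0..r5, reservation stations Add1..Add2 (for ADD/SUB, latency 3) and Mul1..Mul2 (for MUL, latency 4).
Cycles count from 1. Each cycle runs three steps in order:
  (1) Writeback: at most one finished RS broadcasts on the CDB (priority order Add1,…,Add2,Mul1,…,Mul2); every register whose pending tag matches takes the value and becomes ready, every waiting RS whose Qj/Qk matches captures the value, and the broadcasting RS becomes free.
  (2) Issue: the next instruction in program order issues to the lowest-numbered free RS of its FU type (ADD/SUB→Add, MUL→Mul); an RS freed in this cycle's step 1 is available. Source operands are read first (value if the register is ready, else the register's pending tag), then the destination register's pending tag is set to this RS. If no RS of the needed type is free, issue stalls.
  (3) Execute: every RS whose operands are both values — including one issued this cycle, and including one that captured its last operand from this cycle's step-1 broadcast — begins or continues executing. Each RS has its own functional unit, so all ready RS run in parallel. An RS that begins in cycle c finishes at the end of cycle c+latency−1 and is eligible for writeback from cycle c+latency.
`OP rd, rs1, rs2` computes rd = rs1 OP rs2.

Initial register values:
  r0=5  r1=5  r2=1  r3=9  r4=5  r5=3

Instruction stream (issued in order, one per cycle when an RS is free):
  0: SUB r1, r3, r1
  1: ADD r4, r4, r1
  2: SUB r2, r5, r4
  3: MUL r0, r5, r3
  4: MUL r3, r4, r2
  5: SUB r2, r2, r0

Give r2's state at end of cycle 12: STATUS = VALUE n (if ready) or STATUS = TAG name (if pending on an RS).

STATUS = TAG Add2

c1: issue SUB r1<-Add1 | r0:5,r1:Add1,r2:1,r3:9,r4:5,r5:3
c2: issue ADD r4<-Add2 | r0:5,r1:Add1,r2:1,r3:9,r4:Add2,r5:3
c3: stall | r0:5,r1:Add1,r2:1,r3:9,r4:Add2,r5:3
c4: CDB Add1=4; issue SUB r2<-Add1 | r0:5,r1:4,r2:Add1,r3:9,r4:Add2,r5:3
c5: issue MUL r0<-Mul1 | r0:Mul1,r1:4,r2:Add1,r3:9,r4:Add2,r5:3
c6: issue MUL r3<-Mul2 | r0:Mul1,r1:4,r2:Add1,r3:Mul2,r4:Add2,r5:3
c7: CDB Add2=9; issue SUB r2<-Add2 | r0:Mul1,r1:4,r2:Add2,r3:Mul2,r4:9,r5:3
c8: - | r0:Mul1,r1:4,r2:Add2,r3:Mul2,r4:9,r5:3
c9: CDB Mul1=27 | r0:27,r1:4,r2:Add2,r3:Mul2,r4:9,r5:3
c10: CDB Add1=-6 | r0:27,r1:4,r2:Add2,r3:Mul2,r4:9,r5:3
c11: - | r0:27,r1:4,r2:Add2,r3:Mul2,r4:9,r5:3
c12: - | r0:27,r1:4,r2:Add2,r3:Mul2,r4:9,r5:3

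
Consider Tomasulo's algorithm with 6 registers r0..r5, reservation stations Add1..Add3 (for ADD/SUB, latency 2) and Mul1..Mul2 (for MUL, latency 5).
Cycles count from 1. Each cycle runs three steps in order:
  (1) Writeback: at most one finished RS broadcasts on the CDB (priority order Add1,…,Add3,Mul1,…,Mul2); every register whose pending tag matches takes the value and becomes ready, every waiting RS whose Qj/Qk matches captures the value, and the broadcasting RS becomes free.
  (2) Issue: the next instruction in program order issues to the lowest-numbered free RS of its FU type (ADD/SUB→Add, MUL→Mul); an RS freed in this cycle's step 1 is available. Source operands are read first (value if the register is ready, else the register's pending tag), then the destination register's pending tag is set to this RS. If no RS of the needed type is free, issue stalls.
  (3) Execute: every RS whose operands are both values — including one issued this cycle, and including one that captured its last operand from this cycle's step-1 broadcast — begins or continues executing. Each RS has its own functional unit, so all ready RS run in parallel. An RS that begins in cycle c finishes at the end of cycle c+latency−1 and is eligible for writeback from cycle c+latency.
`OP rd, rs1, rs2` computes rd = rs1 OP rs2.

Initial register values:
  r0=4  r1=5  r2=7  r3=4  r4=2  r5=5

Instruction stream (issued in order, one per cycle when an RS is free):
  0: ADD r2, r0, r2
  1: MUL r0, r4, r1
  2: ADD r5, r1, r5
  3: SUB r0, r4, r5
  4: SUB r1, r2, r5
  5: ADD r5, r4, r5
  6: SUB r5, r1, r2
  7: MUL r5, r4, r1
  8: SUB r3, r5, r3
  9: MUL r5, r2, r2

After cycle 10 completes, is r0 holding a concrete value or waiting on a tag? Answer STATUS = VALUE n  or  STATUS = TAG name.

  c1: issue ADD r2<-Add1  regs: r0:4,r1:5,r2:Add1,r3:4,r4:2,r5:5
  c2: issue MUL r0<-Mul1  regs: r0:Mul1,r1:5,r2:Add1,r3:4,r4:2,r5:5
  c3: CDB Add1=11; issue ADD r5<-Add1  regs: r0:Mul1,r1:5,r2:11,r3:4,r4:2,r5:Add1
  c4: issue SUB r0<-Add2  regs: r0:Add2,r1:5,r2:11,r3:4,r4:2,r5:Add1
  c5: CDB Add1=10; issue SUB r1<-Add1  regs: r0:Add2,r1:Add1,r2:11,r3:4,r4:2,r5:10
  c6: issue ADD r5<-Add3  regs: r0:Add2,r1:Add1,r2:11,r3:4,r4:2,r5:Add3
  c7: CDB Add1=1; issue SUB r5<-Add1  regs: r0:Add2,r1:1,r2:11,r3:4,r4:2,r5:Add1
  c8: CDB Add2=-8; issue MUL r5<-Mul2  regs: r0:-8,r1:1,r2:11,r3:4,r4:2,r5:Mul2
  c9: CDB Add1=-10; issue SUB r3<-Add1  regs: r0:-8,r1:1,r2:11,r3:Add1,r4:2,r5:Mul2
  c10: CDB Add3=12; stall  regs: r0:-8,r1:1,r2:11,r3:Add1,r4:2,r5:Mul2

STATUS = VALUE -8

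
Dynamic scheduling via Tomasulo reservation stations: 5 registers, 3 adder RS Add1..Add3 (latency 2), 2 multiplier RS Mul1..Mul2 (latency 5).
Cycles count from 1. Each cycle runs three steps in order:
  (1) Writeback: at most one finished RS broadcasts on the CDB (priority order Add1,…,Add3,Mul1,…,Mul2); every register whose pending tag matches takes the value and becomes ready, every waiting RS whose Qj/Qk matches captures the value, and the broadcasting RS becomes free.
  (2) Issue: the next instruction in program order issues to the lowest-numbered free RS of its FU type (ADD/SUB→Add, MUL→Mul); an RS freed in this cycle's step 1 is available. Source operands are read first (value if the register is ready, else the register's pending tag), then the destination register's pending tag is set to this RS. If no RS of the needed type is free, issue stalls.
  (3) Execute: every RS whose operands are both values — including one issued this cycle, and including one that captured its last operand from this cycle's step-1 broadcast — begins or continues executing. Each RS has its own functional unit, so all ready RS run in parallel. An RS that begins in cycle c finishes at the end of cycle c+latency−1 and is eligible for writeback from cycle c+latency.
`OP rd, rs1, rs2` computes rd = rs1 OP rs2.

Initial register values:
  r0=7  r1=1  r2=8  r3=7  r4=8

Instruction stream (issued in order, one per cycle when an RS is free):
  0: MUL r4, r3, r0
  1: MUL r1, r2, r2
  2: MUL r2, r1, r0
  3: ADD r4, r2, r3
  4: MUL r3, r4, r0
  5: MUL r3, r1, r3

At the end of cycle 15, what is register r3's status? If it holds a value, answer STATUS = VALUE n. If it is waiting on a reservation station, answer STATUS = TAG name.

STATUS = TAG Mul1

cycle 1: issue MUL r4<-Mul1 // r0:7,r1:1,r2:8,r3:7,r4:Mul1
cycle 2: issue MUL r1<-Mul2 // r0:7,r1:Mul2,r2:8,r3:7,r4:Mul1
cycle 3: stall // r0:7,r1:Mul2,r2:8,r3:7,r4:Mul1
cycle 4: stall // r0:7,r1:Mul2,r2:8,r3:7,r4:Mul1
cycle 5: stall // r0:7,r1:Mul2,r2:8,r3:7,r4:Mul1
cycle 6: CDB Mul1=49; issue MUL r2<-Mul1 // r0:7,r1:Mul2,r2:Mul1,r3:7,r4:49
cycle 7: CDB Mul2=64; issue ADD r4<-Add1 // r0:7,r1:64,r2:Mul1,r3:7,r4:Add1
cycle 8: issue MUL r3<-Mul2 // r0:7,r1:64,r2:Mul1,r3:Mul2,r4:Add1
cycle 9: stall // r0:7,r1:64,r2:Mul1,r3:Mul2,r4:Add1
cycle 10: stall // r0:7,r1:64,r2:Mul1,r3:Mul2,r4:Add1
cycle 11: stall // r0:7,r1:64,r2:Mul1,r3:Mul2,r4:Add1
cycle 12: CDB Mul1=448; issue MUL r3<-Mul1 // r0:7,r1:64,r2:448,r3:Mul1,r4:Add1
cycle 13: - // r0:7,r1:64,r2:448,r3:Mul1,r4:Add1
cycle 14: CDB Add1=455 // r0:7,r1:64,r2:448,r3:Mul1,r4:455
cycle 15: - // r0:7,r1:64,r2:448,r3:Mul1,r4:455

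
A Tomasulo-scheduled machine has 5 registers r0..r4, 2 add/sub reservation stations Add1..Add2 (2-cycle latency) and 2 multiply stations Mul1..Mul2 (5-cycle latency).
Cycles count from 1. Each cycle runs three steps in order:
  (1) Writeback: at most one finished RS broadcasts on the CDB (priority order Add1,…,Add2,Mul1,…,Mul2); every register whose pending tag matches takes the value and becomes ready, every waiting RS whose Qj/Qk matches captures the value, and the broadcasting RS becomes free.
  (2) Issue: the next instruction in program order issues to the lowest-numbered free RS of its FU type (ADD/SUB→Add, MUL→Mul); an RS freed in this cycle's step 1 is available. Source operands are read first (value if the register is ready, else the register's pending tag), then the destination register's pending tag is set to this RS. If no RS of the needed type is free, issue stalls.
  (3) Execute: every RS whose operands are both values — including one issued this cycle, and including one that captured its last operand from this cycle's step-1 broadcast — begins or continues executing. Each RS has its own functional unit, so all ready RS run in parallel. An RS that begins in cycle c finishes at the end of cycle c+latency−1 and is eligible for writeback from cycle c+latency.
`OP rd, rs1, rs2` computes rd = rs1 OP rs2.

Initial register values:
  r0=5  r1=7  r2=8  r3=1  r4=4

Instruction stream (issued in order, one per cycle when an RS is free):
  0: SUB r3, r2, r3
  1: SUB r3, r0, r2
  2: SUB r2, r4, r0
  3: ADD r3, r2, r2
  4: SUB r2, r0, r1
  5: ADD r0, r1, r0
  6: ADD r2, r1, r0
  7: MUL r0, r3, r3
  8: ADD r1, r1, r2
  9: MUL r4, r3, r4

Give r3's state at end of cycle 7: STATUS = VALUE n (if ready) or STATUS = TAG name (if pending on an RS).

  c1: issue SUB r3<-Add1  regs: r0:5,r1:7,r2:8,r3:Add1,r4:4
  c2: issue SUB r3<-Add2  regs: r0:5,r1:7,r2:8,r3:Add2,r4:4
  c3: CDB Add1=7; issue SUB r2<-Add1  regs: r0:5,r1:7,r2:Add1,r3:Add2,r4:4
  c4: CDB Add2=-3; issue ADD r3<-Add2  regs: r0:5,r1:7,r2:Add1,r3:Add2,r4:4
  c5: CDB Add1=-1; issue SUB r2<-Add1  regs: r0:5,r1:7,r2:Add1,r3:Add2,r4:4
  c6: stall  regs: r0:5,r1:7,r2:Add1,r3:Add2,r4:4
  c7: CDB Add1=-2; issue ADD r0<-Add1  regs: r0:Add1,r1:7,r2:-2,r3:Add2,r4:4

STATUS = TAG Add2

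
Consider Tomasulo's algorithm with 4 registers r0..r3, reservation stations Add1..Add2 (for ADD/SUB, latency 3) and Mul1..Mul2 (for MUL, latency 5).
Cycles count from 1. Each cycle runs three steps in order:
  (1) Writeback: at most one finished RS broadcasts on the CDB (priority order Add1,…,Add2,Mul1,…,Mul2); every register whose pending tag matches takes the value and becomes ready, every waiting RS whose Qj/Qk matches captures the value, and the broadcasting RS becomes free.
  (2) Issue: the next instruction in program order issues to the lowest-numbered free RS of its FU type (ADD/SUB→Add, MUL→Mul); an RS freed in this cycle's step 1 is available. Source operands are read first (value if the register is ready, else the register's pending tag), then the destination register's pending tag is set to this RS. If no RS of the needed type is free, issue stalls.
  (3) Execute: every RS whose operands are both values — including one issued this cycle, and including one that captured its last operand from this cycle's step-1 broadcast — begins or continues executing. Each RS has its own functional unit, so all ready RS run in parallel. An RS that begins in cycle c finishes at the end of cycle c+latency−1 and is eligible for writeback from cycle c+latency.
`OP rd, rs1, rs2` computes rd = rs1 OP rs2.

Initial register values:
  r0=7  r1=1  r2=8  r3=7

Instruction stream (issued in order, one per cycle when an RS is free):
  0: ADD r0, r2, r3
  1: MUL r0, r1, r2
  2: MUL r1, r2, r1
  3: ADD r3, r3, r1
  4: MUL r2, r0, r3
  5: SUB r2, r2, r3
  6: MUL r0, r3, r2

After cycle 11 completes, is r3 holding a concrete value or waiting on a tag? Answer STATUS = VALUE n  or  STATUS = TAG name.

c1: issue ADD r0<-Add1 | r0:Add1,r1:1,r2:8,r3:7
c2: issue MUL r0<-Mul1 | r0:Mul1,r1:1,r2:8,r3:7
c3: issue MUL r1<-Mul2 | r0:Mul1,r1:Mul2,r2:8,r3:7
c4: CDB Add1=15; issue ADD r3<-Add1 | r0:Mul1,r1:Mul2,r2:8,r3:Add1
c5: stall | r0:Mul1,r1:Mul2,r2:8,r3:Add1
c6: stall | r0:Mul1,r1:Mul2,r2:8,r3:Add1
c7: CDB Mul1=8; issue MUL r2<-Mul1 | r0:8,r1:Mul2,r2:Mul1,r3:Add1
c8: CDB Mul2=8; issue SUB r2<-Add2 | r0:8,r1:8,r2:Add2,r3:Add1
c9: issue MUL r0<-Mul2 | r0:Mul2,r1:8,r2:Add2,r3:Add1
c10: - | r0:Mul2,r1:8,r2:Add2,r3:Add1
c11: CDB Add1=15 | r0:Mul2,r1:8,r2:Add2,r3:15

STATUS = VALUE 15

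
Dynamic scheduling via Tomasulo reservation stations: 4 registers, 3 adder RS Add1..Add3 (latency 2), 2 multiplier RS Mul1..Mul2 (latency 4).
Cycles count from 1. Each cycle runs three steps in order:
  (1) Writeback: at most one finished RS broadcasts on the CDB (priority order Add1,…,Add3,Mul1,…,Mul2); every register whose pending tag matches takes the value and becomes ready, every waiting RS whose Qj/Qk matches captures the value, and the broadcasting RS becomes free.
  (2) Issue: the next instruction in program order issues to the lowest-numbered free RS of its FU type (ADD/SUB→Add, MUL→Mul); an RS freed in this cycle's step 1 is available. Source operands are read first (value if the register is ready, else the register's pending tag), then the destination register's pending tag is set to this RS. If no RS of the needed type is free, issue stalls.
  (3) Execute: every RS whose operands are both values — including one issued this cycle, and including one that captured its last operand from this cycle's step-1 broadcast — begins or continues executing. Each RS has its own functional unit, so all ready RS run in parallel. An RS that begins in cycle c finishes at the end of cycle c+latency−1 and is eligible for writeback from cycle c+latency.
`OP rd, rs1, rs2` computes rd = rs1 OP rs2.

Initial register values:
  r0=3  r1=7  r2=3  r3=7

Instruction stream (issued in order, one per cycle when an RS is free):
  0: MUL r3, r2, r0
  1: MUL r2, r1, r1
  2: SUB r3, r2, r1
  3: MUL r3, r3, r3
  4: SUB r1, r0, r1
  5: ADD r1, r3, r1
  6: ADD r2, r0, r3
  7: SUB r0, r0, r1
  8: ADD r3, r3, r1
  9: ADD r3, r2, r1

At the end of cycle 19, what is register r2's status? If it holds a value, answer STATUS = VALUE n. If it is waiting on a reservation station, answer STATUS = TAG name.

c1: issue MUL r3<-Mul1 | r0:3,r1:7,r2:3,r3:Mul1
c2: issue MUL r2<-Mul2 | r0:3,r1:7,r2:Mul2,r3:Mul1
c3: issue SUB r3<-Add1 | r0:3,r1:7,r2:Mul2,r3:Add1
c4: stall | r0:3,r1:7,r2:Mul2,r3:Add1
c5: CDB Mul1=9; issue MUL r3<-Mul1 | r0:3,r1:7,r2:Mul2,r3:Mul1
c6: CDB Mul2=49; issue SUB r1<-Add2 | r0:3,r1:Add2,r2:49,r3:Mul1
c7: issue ADD r1<-Add3 | r0:3,r1:Add3,r2:49,r3:Mul1
c8: CDB Add1=42; issue ADD r2<-Add1 | r0:3,r1:Add3,r2:Add1,r3:Mul1
c9: CDB Add2=-4; issue SUB r0<-Add2 | r0:Add2,r1:Add3,r2:Add1,r3:Mul1
c10: stall | r0:Add2,r1:Add3,r2:Add1,r3:Mul1
c11: stall | r0:Add2,r1:Add3,r2:Add1,r3:Mul1
c12: CDB Mul1=1764; stall | r0:Add2,r1:Add3,r2:Add1,r3:1764
c13: stall | r0:Add2,r1:Add3,r2:Add1,r3:1764
c14: CDB Add1=1767; issue ADD r3<-Add1 | r0:Add2,r1:Add3,r2:1767,r3:Add1
c15: CDB Add3=1760; issue ADD r3<-Add3 | r0:Add2,r1:1760,r2:1767,r3:Add3
c16: - | r0:Add2,r1:1760,r2:1767,r3:Add3
c17: CDB Add1=3524 | r0:Add2,r1:1760,r2:1767,r3:Add3
c18: CDB Add2=-1757 | r0:-1757,r1:1760,r2:1767,r3:Add3
c19: CDB Add3=3527 | r0:-1757,r1:1760,r2:1767,r3:3527

STATUS = VALUE 1767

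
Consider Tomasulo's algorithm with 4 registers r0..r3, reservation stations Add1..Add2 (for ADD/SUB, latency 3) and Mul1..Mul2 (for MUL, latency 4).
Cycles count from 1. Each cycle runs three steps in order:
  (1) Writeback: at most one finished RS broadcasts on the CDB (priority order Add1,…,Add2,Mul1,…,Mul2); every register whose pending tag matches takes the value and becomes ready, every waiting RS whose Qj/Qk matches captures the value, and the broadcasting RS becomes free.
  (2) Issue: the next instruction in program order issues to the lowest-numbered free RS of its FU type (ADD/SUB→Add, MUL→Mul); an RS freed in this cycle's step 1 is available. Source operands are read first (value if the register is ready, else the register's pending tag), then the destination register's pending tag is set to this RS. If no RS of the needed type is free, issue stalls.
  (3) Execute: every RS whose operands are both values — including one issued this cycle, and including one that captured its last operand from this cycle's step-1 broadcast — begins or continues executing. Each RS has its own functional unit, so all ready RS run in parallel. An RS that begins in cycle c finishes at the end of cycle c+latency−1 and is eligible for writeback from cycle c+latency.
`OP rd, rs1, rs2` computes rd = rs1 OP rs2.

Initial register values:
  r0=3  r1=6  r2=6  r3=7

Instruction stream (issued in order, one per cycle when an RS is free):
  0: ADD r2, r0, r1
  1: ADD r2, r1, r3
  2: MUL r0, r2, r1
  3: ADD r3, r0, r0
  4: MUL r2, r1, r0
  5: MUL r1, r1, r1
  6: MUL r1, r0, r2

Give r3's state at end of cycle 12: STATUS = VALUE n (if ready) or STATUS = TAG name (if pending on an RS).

STATUS = VALUE 156

c1: issue ADD r2<-Add1 | r0:3,r1:6,r2:Add1,r3:7
c2: issue ADD r2<-Add2 | r0:3,r1:6,r2:Add2,r3:7
c3: issue MUL r0<-Mul1 | r0:Mul1,r1:6,r2:Add2,r3:7
c4: CDB Add1=9; issue ADD r3<-Add1 | r0:Mul1,r1:6,r2:Add2,r3:Add1
c5: CDB Add2=13; issue MUL r2<-Mul2 | r0:Mul1,r1:6,r2:Mul2,r3:Add1
c6: stall | r0:Mul1,r1:6,r2:Mul2,r3:Add1
c7: stall | r0:Mul1,r1:6,r2:Mul2,r3:Add1
c8: stall | r0:Mul1,r1:6,r2:Mul2,r3:Add1
c9: CDB Mul1=78; issue MUL r1<-Mul1 | r0:78,r1:Mul1,r2:Mul2,r3:Add1
c10: stall | r0:78,r1:Mul1,r2:Mul2,r3:Add1
c11: stall | r0:78,r1:Mul1,r2:Mul2,r3:Add1
c12: CDB Add1=156; stall | r0:78,r1:Mul1,r2:Mul2,r3:156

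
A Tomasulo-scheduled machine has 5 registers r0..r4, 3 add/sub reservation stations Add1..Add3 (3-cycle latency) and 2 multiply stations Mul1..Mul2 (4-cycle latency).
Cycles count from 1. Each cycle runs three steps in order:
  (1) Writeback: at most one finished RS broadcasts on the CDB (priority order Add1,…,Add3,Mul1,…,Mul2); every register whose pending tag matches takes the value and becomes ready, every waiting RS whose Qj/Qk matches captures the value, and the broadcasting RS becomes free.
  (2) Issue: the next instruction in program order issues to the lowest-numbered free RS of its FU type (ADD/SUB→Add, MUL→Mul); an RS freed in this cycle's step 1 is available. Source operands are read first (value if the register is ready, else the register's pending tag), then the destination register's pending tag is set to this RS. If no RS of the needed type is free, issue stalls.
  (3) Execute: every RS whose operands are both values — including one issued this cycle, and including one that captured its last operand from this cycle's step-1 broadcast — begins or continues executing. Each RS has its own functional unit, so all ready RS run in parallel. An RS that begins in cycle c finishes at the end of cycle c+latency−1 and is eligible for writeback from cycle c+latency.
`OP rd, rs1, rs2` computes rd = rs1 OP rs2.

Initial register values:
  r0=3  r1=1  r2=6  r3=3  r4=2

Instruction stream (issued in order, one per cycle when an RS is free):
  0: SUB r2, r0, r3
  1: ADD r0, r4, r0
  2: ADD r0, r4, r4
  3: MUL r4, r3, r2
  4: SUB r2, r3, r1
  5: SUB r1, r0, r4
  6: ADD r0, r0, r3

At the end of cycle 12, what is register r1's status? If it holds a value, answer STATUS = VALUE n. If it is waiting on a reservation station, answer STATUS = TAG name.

STATUS = VALUE 4

  c1: issue SUB r2<-Add1  regs: r0:3,r1:1,r2:Add1,r3:3,r4:2
  c2: issue ADD r0<-Add2  regs: r0:Add2,r1:1,r2:Add1,r3:3,r4:2
  c3: issue ADD r0<-Add3  regs: r0:Add3,r1:1,r2:Add1,r3:3,r4:2
  c4: CDB Add1=0; issue MUL r4<-Mul1  regs: r0:Add3,r1:1,r2:0,r3:3,r4:Mul1
  c5: CDB Add2=5; issue SUB r2<-Add1  regs: r0:Add3,r1:1,r2:Add1,r3:3,r4:Mul1
  c6: CDB Add3=4; issue SUB r1<-Add2  regs: r0:4,r1:Add2,r2:Add1,r3:3,r4:Mul1
  c7: issue ADD r0<-Add3  regs: r0:Add3,r1:Add2,r2:Add1,r3:3,r4:Mul1
  c8: CDB Add1=2  regs: r0:Add3,r1:Add2,r2:2,r3:3,r4:Mul1
  c9: CDB Mul1=0  regs: r0:Add3,r1:Add2,r2:2,r3:3,r4:0
  c10: CDB Add3=7  regs: r0:7,r1:Add2,r2:2,r3:3,r4:0
  c11: -  regs: r0:7,r1:Add2,r2:2,r3:3,r4:0
  c12: CDB Add2=4  regs: r0:7,r1:4,r2:2,r3:3,r4:0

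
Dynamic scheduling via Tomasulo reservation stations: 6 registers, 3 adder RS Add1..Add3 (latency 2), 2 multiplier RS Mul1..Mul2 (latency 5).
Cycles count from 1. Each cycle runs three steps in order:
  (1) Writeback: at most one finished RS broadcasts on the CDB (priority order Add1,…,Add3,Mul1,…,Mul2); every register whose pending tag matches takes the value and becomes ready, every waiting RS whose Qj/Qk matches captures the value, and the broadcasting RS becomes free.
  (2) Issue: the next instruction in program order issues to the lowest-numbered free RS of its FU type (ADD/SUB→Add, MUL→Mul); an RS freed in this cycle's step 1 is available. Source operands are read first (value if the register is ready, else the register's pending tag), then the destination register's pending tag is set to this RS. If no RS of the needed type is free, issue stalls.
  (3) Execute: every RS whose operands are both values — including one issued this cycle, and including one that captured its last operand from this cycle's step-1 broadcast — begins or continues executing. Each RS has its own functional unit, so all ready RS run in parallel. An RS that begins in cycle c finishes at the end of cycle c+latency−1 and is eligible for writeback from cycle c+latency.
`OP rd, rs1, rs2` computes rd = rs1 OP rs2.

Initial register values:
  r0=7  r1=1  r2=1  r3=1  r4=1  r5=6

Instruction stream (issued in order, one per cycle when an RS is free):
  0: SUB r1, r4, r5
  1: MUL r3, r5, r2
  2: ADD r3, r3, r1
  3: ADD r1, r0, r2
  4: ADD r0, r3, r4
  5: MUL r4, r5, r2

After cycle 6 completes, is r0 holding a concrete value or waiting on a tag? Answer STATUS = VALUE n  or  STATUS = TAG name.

STATUS = TAG Add3

  c1: issue SUB r1<-Add1  regs: r0:7,r1:Add1,r2:1,r3:1,r4:1,r5:6
  c2: issue MUL r3<-Mul1  regs: r0:7,r1:Add1,r2:1,r3:Mul1,r4:1,r5:6
  c3: CDB Add1=-5; issue ADD r3<-Add1  regs: r0:7,r1:-5,r2:1,r3:Add1,r4:1,r5:6
  c4: issue ADD r1<-Add2  regs: r0:7,r1:Add2,r2:1,r3:Add1,r4:1,r5:6
  c5: issue ADD r0<-Add3  regs: r0:Add3,r1:Add2,r2:1,r3:Add1,r4:1,r5:6
  c6: CDB Add2=8; issue MUL r4<-Mul2  regs: r0:Add3,r1:8,r2:1,r3:Add1,r4:Mul2,r5:6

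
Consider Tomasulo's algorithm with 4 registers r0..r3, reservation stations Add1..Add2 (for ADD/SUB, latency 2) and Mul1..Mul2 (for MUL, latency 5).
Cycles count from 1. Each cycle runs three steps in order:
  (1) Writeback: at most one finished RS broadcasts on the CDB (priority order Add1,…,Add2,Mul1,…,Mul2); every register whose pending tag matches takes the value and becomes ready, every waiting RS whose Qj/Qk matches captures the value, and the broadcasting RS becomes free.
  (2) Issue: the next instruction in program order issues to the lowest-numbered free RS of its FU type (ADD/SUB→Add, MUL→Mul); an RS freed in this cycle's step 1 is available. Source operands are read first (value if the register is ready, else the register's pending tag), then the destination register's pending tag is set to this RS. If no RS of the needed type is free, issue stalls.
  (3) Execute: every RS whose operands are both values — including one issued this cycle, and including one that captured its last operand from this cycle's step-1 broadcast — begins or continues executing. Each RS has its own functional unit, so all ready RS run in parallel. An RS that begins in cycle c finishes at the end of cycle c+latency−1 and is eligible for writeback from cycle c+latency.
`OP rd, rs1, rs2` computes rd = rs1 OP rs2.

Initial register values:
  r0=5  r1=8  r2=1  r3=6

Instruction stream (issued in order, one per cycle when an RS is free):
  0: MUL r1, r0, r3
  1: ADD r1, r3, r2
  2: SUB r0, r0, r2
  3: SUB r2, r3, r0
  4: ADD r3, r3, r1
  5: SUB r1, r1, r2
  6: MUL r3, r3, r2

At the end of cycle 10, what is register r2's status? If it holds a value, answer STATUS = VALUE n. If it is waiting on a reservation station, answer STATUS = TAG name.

STATUS = VALUE 2

  c1: issue MUL r1<-Mul1  regs: r0:5,r1:Mul1,r2:1,r3:6
  c2: issue ADD r1<-Add1  regs: r0:5,r1:Add1,r2:1,r3:6
  c3: issue SUB r0<-Add2  regs: r0:Add2,r1:Add1,r2:1,r3:6
  c4: CDB Add1=7; issue SUB r2<-Add1  regs: r0:Add2,r1:7,r2:Add1,r3:6
  c5: CDB Add2=4; issue ADD r3<-Add2  regs: r0:4,r1:7,r2:Add1,r3:Add2
  c6: CDB Mul1=30; stall  regs: r0:4,r1:7,r2:Add1,r3:Add2
  c7: CDB Add1=2; issue SUB r1<-Add1  regs: r0:4,r1:Add1,r2:2,r3:Add2
  c8: CDB Add2=13; issue MUL r3<-Mul1  regs: r0:4,r1:Add1,r2:2,r3:Mul1
  c9: CDB Add1=5  regs: r0:4,r1:5,r2:2,r3:Mul1
  c10: -  regs: r0:4,r1:5,r2:2,r3:Mul1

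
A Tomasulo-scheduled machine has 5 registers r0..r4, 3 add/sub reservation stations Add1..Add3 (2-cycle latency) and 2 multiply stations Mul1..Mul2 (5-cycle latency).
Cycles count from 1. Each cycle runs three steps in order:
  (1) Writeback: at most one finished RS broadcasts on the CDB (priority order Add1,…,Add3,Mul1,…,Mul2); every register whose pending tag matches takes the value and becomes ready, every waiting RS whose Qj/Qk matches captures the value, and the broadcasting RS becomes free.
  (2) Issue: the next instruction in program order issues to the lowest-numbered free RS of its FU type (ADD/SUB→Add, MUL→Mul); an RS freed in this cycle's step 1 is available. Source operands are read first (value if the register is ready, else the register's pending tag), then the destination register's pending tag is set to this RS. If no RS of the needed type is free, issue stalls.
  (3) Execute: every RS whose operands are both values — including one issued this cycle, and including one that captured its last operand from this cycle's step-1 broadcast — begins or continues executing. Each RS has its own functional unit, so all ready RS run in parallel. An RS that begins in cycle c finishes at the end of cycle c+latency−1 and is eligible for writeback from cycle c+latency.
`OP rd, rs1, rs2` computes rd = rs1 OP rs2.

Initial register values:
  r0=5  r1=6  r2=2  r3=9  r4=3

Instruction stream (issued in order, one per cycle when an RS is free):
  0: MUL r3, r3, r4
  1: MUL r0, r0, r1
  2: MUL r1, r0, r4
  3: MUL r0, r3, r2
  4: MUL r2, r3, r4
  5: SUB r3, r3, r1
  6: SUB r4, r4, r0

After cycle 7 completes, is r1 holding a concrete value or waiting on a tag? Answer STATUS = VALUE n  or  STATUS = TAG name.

STATUS = TAG Mul1

c1: issue MUL r3<-Mul1 | r0:5,r1:6,r2:2,r3:Mul1,r4:3
c2: issue MUL r0<-Mul2 | r0:Mul2,r1:6,r2:2,r3:Mul1,r4:3
c3: stall | r0:Mul2,r1:6,r2:2,r3:Mul1,r4:3
c4: stall | r0:Mul2,r1:6,r2:2,r3:Mul1,r4:3
c5: stall | r0:Mul2,r1:6,r2:2,r3:Mul1,r4:3
c6: CDB Mul1=27; issue MUL r1<-Mul1 | r0:Mul2,r1:Mul1,r2:2,r3:27,r4:3
c7: CDB Mul2=30; issue MUL r0<-Mul2 | r0:Mul2,r1:Mul1,r2:2,r3:27,r4:3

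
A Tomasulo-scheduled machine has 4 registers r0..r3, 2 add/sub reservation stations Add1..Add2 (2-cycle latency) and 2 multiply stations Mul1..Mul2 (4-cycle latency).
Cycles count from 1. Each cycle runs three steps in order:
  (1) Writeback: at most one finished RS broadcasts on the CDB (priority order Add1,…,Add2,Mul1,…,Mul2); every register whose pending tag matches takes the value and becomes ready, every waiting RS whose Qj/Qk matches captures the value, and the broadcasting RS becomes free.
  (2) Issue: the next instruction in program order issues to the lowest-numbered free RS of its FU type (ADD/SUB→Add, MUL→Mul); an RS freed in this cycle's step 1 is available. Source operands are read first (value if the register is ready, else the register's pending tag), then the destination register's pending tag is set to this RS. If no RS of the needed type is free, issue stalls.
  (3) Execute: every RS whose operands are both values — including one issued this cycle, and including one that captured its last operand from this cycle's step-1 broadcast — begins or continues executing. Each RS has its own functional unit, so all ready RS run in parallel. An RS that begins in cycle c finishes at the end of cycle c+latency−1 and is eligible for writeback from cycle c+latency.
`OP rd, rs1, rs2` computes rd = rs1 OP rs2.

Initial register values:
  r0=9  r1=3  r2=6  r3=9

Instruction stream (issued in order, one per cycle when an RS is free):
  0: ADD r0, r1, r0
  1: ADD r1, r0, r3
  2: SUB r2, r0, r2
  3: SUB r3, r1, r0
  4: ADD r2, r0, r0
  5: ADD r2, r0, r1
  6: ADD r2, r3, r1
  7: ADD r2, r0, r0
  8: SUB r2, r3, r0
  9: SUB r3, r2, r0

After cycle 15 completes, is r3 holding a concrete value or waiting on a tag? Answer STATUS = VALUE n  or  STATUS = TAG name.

c1: issue ADD r0<-Add1 | r0:Add1,r1:3,r2:6,r3:9
c2: issue ADD r1<-Add2 | r0:Add1,r1:Add2,r2:6,r3:9
c3: CDB Add1=12; issue SUB r2<-Add1 | r0:12,r1:Add2,r2:Add1,r3:9
c4: stall | r0:12,r1:Add2,r2:Add1,r3:9
c5: CDB Add1=6; issue SUB r3<-Add1 | r0:12,r1:Add2,r2:6,r3:Add1
c6: CDB Add2=21; issue ADD r2<-Add2 | r0:12,r1:21,r2:Add2,r3:Add1
c7: stall | r0:12,r1:21,r2:Add2,r3:Add1
c8: CDB Add1=9; issue ADD r2<-Add1 | r0:12,r1:21,r2:Add1,r3:9
c9: CDB Add2=24; issue ADD r2<-Add2 | r0:12,r1:21,r2:Add2,r3:9
c10: CDB Add1=33; issue ADD r2<-Add1 | r0:12,r1:21,r2:Add1,r3:9
c11: CDB Add2=30; issue SUB r2<-Add2 | r0:12,r1:21,r2:Add2,r3:9
c12: CDB Add1=24; issue SUB r3<-Add1 | r0:12,r1:21,r2:Add2,r3:Add1
c13: CDB Add2=-3 | r0:12,r1:21,r2:-3,r3:Add1
c14: - | r0:12,r1:21,r2:-3,r3:Add1
c15: CDB Add1=-15 | r0:12,r1:21,r2:-3,r3:-15

STATUS = VALUE -15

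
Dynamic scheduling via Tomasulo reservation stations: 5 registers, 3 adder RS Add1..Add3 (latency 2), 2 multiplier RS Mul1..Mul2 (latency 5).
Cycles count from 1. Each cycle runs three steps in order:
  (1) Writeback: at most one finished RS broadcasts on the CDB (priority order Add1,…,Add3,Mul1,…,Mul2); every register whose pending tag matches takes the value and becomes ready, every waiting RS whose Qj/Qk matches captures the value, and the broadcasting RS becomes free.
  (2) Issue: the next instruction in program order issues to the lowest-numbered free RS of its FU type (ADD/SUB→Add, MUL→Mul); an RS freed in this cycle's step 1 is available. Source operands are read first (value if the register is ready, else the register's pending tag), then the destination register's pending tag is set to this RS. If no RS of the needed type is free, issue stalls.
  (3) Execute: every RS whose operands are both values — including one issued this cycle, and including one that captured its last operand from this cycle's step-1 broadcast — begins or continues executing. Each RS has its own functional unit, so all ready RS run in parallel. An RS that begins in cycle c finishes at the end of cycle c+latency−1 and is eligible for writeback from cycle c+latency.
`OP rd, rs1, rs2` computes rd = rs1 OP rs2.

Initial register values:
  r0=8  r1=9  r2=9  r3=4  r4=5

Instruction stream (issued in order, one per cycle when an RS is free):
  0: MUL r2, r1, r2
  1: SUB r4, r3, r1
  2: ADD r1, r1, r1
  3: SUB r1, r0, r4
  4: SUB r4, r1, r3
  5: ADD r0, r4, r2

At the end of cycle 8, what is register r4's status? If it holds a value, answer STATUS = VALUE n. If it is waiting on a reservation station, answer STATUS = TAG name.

c1: issue MUL r2<-Mul1 | r0:8,r1:9,r2:Mul1,r3:4,r4:5
c2: issue SUB r4<-Add1 | r0:8,r1:9,r2:Mul1,r3:4,r4:Add1
c3: issue ADD r1<-Add2 | r0:8,r1:Add2,r2:Mul1,r3:4,r4:Add1
c4: CDB Add1=-5; issue SUB r1<-Add1 | r0:8,r1:Add1,r2:Mul1,r3:4,r4:-5
c5: CDB Add2=18; issue SUB r4<-Add2 | r0:8,r1:Add1,r2:Mul1,r3:4,r4:Add2
c6: CDB Add1=13; issue ADD r0<-Add1 | r0:Add1,r1:13,r2:Mul1,r3:4,r4:Add2
c7: CDB Mul1=81 | r0:Add1,r1:13,r2:81,r3:4,r4:Add2
c8: CDB Add2=9 | r0:Add1,r1:13,r2:81,r3:4,r4:9

STATUS = VALUE 9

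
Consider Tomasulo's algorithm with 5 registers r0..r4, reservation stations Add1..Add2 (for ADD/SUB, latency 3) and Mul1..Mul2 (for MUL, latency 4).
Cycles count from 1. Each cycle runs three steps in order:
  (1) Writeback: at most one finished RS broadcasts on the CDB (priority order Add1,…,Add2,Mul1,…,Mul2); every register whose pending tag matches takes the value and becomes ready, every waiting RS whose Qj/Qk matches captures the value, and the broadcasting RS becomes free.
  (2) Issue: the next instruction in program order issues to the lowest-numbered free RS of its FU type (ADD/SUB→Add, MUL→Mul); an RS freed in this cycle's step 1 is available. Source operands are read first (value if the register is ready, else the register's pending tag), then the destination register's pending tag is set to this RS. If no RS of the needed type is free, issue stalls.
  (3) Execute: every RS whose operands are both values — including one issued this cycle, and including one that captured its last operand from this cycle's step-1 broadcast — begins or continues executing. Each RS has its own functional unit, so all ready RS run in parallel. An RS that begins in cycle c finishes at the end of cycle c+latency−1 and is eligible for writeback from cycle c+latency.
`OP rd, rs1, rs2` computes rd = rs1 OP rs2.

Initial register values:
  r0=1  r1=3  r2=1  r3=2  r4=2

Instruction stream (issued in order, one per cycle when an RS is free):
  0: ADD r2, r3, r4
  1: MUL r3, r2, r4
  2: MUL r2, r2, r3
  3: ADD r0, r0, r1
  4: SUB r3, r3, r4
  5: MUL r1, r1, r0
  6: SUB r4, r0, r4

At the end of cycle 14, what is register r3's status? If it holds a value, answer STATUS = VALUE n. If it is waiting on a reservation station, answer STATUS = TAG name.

STATUS = VALUE 6

cycle 1: issue ADD r2<-Add1 // r0:1,r1:3,r2:Add1,r3:2,r4:2
cycle 2: issue MUL r3<-Mul1 // r0:1,r1:3,r2:Add1,r3:Mul1,r4:2
cycle 3: issue MUL r2<-Mul2 // r0:1,r1:3,r2:Mul2,r3:Mul1,r4:2
cycle 4: CDB Add1=4; issue ADD r0<-Add1 // r0:Add1,r1:3,r2:Mul2,r3:Mul1,r4:2
cycle 5: issue SUB r3<-Add2 // r0:Add1,r1:3,r2:Mul2,r3:Add2,r4:2
cycle 6: stall // r0:Add1,r1:3,r2:Mul2,r3:Add2,r4:2
cycle 7: CDB Add1=4; stall // r0:4,r1:3,r2:Mul2,r3:Add2,r4:2
cycle 8: CDB Mul1=8; issue MUL r1<-Mul1 // r0:4,r1:Mul1,r2:Mul2,r3:Add2,r4:2
cycle 9: issue SUB r4<-Add1 // r0:4,r1:Mul1,r2:Mul2,r3:Add2,r4:Add1
cycle 10: - // r0:4,r1:Mul1,r2:Mul2,r3:Add2,r4:Add1
cycle 11: CDB Add2=6 // r0:4,r1:Mul1,r2:Mul2,r3:6,r4:Add1
cycle 12: CDB Add1=2 // r0:4,r1:Mul1,r2:Mul2,r3:6,r4:2
cycle 13: CDB Mul1=12 // r0:4,r1:12,r2:Mul2,r3:6,r4:2
cycle 14: CDB Mul2=32 // r0:4,r1:12,r2:32,r3:6,r4:2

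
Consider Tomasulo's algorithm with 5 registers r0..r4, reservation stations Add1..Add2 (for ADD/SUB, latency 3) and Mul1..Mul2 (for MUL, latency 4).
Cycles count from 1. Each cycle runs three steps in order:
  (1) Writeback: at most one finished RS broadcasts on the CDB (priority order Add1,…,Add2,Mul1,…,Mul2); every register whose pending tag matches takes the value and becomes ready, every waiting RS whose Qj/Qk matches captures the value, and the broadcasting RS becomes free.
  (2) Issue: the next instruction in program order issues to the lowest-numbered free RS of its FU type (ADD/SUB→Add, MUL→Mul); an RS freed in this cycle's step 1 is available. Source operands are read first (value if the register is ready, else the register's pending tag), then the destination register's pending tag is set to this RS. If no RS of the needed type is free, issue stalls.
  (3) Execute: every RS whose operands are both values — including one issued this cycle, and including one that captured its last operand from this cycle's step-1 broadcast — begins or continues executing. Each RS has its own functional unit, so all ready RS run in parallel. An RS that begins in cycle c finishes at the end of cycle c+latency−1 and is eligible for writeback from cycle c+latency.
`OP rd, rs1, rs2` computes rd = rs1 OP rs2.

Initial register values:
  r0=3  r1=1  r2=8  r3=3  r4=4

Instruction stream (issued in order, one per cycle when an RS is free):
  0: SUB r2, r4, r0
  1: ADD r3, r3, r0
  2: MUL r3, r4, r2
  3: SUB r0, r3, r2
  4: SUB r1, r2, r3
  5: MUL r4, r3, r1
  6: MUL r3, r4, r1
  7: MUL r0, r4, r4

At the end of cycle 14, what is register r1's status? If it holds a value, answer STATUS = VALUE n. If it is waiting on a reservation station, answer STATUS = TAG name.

c1: issue SUB r2<-Add1 | r0:3,r1:1,r2:Add1,r3:3,r4:4
c2: issue ADD r3<-Add2 | r0:3,r1:1,r2:Add1,r3:Add2,r4:4
c3: issue MUL r3<-Mul1 | r0:3,r1:1,r2:Add1,r3:Mul1,r4:4
c4: CDB Add1=1; issue SUB r0<-Add1 | r0:Add1,r1:1,r2:1,r3:Mul1,r4:4
c5: CDB Add2=6; issue SUB r1<-Add2 | r0:Add1,r1:Add2,r2:1,r3:Mul1,r4:4
c6: issue MUL r4<-Mul2 | r0:Add1,r1:Add2,r2:1,r3:Mul1,r4:Mul2
c7: stall | r0:Add1,r1:Add2,r2:1,r3:Mul1,r4:Mul2
c8: CDB Mul1=4; issue MUL r3<-Mul1 | r0:Add1,r1:Add2,r2:1,r3:Mul1,r4:Mul2
c9: stall | r0:Add1,r1:Add2,r2:1,r3:Mul1,r4:Mul2
c10: stall | r0:Add1,r1:Add2,r2:1,r3:Mul1,r4:Mul2
c11: CDB Add1=3; stall | r0:3,r1:Add2,r2:1,r3:Mul1,r4:Mul2
c12: CDB Add2=-3; stall | r0:3,r1:-3,r2:1,r3:Mul1,r4:Mul2
c13: stall | r0:3,r1:-3,r2:1,r3:Mul1,r4:Mul2
c14: stall | r0:3,r1:-3,r2:1,r3:Mul1,r4:Mul2

STATUS = VALUE -3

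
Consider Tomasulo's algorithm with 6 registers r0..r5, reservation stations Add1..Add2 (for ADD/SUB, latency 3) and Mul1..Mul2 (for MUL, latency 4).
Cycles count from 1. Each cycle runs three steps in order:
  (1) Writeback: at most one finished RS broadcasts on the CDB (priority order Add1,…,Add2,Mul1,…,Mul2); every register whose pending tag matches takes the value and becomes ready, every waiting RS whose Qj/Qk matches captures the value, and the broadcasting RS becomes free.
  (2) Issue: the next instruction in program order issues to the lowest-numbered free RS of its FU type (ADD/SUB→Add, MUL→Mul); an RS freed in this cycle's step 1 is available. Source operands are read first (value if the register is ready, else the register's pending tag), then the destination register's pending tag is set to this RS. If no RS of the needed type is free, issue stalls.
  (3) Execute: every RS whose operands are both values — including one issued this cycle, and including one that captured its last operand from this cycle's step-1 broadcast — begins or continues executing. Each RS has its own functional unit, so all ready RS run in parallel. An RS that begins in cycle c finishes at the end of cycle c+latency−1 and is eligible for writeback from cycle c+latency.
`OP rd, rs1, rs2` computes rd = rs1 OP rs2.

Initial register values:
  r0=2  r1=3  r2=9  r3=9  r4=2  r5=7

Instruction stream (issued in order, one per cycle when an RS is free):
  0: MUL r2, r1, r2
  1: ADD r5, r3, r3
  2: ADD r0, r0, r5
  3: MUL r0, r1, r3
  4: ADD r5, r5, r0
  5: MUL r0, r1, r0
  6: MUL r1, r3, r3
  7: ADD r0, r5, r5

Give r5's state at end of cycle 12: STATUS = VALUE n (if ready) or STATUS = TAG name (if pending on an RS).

STATUS = VALUE 45

cycle 1: issue MUL r2<-Mul1 // r0:2,r1:3,r2:Mul1,r3:9,r4:2,r5:7
cycle 2: issue ADD r5<-Add1 // r0:2,r1:3,r2:Mul1,r3:9,r4:2,r5:Add1
cycle 3: issue ADD r0<-Add2 // r0:Add2,r1:3,r2:Mul1,r3:9,r4:2,r5:Add1
cycle 4: issue MUL r0<-Mul2 // r0:Mul2,r1:3,r2:Mul1,r3:9,r4:2,r5:Add1
cycle 5: CDB Add1=18; issue ADD r5<-Add1 // r0:Mul2,r1:3,r2:Mul1,r3:9,r4:2,r5:Add1
cycle 6: CDB Mul1=27; issue MUL r0<-Mul1 // r0:Mul1,r1:3,r2:27,r3:9,r4:2,r5:Add1
cycle 7: stall // r0:Mul1,r1:3,r2:27,r3:9,r4:2,r5:Add1
cycle 8: CDB Add2=20; stall // r0:Mul1,r1:3,r2:27,r3:9,r4:2,r5:Add1
cycle 9: CDB Mul2=27; issue MUL r1<-Mul2 // r0:Mul1,r1:Mul2,r2:27,r3:9,r4:2,r5:Add1
cycle 10: issue ADD r0<-Add2 // r0:Add2,r1:Mul2,r2:27,r3:9,r4:2,r5:Add1
cycle 11: - // r0:Add2,r1:Mul2,r2:27,r3:9,r4:2,r5:Add1
cycle 12: CDB Add1=45 // r0:Add2,r1:Mul2,r2:27,r3:9,r4:2,r5:45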